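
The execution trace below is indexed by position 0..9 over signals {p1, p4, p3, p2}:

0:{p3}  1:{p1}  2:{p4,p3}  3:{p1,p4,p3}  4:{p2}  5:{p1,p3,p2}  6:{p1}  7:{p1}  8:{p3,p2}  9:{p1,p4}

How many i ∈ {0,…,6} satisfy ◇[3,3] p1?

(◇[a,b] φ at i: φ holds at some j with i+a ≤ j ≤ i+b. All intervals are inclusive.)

Evaluate at each i in [0,6]:
  i=0: ✓ (witness j=3)
  i=1: ✗ (none in [4,4])
  i=2: ✓ (witness j=5)
  i=3: ✓ (witness j=6)
  i=4: ✓ (witness j=7)
  i=5: ✗ (none in [8,8])
  i=6: ✓ (witness j=9)
Positions where it holds: {0, 2, 3, 4, 6} → 5.

5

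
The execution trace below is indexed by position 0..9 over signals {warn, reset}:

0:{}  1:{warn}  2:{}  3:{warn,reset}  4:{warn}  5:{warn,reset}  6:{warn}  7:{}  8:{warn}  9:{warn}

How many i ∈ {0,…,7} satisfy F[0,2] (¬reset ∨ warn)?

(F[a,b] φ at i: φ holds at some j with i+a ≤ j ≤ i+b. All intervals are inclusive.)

8

Evaluate at each i in [0,7]:
  i=0: ✓ (witness j=0)
  i=1: ✓ (witness j=1)
  i=2: ✓ (witness j=2)
  i=3: ✓ (witness j=3)
  i=4: ✓ (witness j=4)
  i=5: ✓ (witness j=5)
  i=6: ✓ (witness j=6)
  i=7: ✓ (witness j=7)
Positions where it holds: {0, 1, 2, 3, 4, 5, 6, 7} → 8.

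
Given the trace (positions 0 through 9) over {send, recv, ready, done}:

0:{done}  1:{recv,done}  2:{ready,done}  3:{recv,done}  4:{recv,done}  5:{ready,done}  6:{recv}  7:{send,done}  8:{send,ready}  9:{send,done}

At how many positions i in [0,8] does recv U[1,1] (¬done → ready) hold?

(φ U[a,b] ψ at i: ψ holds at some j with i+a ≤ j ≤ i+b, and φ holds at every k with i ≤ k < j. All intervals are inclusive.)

Evaluate at each i in [0,8]:
  i=0: ✗ (lhs fails at k=0 before rhs at j=1)
  i=1: ✓ (rhs at j=2; lhs holds on [1,1])
  i=2: ✗ (lhs fails at k=2 before rhs at j=3)
  i=3: ✓ (rhs at j=4; lhs holds on [3,3])
  i=4: ✓ (rhs at j=5; lhs holds on [4,4])
  i=5: ✗ (no rhs in [6,6])
  i=6: ✓ (rhs at j=7; lhs holds on [6,6])
  i=7: ✗ (lhs fails at k=7 before rhs at j=8)
  i=8: ✗ (lhs fails at k=8 before rhs at j=9)
Positions where it holds: {1, 3, 4, 6} → 4.

4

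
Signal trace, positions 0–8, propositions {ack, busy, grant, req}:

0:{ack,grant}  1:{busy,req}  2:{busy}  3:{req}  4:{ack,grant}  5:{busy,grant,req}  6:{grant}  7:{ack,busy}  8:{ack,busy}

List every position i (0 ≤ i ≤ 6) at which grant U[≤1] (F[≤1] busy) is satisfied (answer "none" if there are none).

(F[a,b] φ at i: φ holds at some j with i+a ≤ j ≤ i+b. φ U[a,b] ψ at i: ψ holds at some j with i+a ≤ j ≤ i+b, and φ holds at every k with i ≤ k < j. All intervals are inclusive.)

0, 1, 2, 4, 5, 6

Evaluate at each i in [0,6]:
  i=0: ✓ (rhs at j=0)
  i=1: ✓ (rhs at j=1)
  i=2: ✓ (rhs at j=2)
  i=3: ✗ (lhs fails at k=3 before rhs at j=4)
  i=4: ✓ (rhs at j=4)
  i=5: ✓ (rhs at j=5)
  i=6: ✓ (rhs at j=6)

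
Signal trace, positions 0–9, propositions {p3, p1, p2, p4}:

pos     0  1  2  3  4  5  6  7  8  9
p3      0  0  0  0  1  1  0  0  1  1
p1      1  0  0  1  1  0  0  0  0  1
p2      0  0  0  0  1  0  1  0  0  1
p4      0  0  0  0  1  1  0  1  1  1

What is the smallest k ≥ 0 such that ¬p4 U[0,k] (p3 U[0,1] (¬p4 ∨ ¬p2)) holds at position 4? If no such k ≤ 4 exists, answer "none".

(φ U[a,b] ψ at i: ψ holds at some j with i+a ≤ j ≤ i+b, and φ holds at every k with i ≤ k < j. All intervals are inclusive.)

Need earliest j ≥ 4 with (p3 U[0,1] (¬p4 ∨ ¬p2)), and ¬p4 at every k in [4,j-1].
  j=4: rhs holds (empty prefix). k = 0.

0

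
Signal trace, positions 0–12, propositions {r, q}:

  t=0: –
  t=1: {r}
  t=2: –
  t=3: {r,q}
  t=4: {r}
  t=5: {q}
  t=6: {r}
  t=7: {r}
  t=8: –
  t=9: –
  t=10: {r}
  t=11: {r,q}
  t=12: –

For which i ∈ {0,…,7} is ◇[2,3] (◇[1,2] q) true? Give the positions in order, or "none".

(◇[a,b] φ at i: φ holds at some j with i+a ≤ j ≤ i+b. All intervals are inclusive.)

0, 1, 2, 6, 7

Evaluate at each i in [0,7]:
  i=0: ✓ (witness j=2)
  i=1: ✓ (witness j=3)
  i=2: ✓ (witness j=4)
  i=3: ✗ (none in [5,6])
  i=4: ✗ (none in [6,7])
  i=5: ✗ (none in [7,8])
  i=6: ✓ (witness j=9)
  i=7: ✓ (witness j=9)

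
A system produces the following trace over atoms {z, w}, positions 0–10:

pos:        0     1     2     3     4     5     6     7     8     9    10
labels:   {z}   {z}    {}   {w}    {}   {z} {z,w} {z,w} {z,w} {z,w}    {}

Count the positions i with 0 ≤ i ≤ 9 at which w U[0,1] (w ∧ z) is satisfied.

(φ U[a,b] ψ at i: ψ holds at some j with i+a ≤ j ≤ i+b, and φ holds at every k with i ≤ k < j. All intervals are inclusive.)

4

Evaluate at each i in [0,9]:
  i=0: ✗ (no rhs in [0,1])
  i=1: ✗ (no rhs in [1,2])
  i=2: ✗ (no rhs in [2,3])
  i=3: ✗ (no rhs in [3,4])
  i=4: ✗ (no rhs in [4,5])
  i=5: ✗ (lhs fails at k=5 before rhs at j=6)
  i=6: ✓ (rhs at j=6)
  i=7: ✓ (rhs at j=7)
  i=8: ✓ (rhs at j=8)
  i=9: ✓ (rhs at j=9)
Positions where it holds: {6, 7, 8, 9} → 4.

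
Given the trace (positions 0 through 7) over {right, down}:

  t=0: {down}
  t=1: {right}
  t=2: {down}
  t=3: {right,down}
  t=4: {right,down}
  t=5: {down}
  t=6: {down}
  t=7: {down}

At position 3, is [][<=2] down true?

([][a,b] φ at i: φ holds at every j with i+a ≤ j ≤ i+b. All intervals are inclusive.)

Check down at every j in [3,5]:
  j=3: true
  j=4: true
  j=5: true
All positions satisfy it → formula holds.

Yes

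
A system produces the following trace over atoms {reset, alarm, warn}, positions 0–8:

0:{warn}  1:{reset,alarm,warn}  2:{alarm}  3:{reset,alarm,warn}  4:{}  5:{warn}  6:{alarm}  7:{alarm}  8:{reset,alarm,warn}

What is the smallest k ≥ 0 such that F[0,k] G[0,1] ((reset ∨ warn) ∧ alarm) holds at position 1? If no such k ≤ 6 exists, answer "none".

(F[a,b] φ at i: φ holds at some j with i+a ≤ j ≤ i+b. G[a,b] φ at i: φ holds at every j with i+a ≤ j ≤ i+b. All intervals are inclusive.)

Scan j = 1,2,… for G[0,1] ((reset ∨ warn) ∧ alarm):
  j=1: fails
  j=2: fails
  j=3: fails
  j=4: fails
  j=5: fails
  j=6: fails
  j=7: fails
No j in [1,7] satisfies it → none.

none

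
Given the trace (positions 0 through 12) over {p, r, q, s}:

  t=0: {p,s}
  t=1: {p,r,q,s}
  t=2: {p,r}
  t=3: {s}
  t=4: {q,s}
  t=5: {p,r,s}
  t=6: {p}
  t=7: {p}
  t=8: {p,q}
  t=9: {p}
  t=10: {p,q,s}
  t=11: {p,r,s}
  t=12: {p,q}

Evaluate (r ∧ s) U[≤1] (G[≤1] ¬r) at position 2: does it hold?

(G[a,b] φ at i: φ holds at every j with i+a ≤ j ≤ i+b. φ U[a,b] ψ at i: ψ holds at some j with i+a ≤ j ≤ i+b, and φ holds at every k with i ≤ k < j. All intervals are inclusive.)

Need some j in [2,3] with G[≤1] ¬r, and (r ∧ s) at every k in [2,j-1].
  j=2: G[≤1] ¬r — fails at 2.
  j=3: G[≤1] ¬r holds, but (r ∧ s) fails at k=2 → not this j.
No j in the window works → until fails.

False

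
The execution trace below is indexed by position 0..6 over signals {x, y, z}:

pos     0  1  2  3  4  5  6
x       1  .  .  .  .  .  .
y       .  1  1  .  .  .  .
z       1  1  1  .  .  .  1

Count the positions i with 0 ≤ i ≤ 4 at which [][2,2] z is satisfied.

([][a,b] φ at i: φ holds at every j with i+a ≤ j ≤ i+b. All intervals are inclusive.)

Evaluate at each i in [0,4]:
  i=0: ✓ (all of [2,2])
  i=1: ✗ (fails at j=3)
  i=2: ✗ (fails at j=4)
  i=3: ✗ (fails at j=5)
  i=4: ✓ (all of [6,6])
Positions where it holds: {0, 4} → 2.

2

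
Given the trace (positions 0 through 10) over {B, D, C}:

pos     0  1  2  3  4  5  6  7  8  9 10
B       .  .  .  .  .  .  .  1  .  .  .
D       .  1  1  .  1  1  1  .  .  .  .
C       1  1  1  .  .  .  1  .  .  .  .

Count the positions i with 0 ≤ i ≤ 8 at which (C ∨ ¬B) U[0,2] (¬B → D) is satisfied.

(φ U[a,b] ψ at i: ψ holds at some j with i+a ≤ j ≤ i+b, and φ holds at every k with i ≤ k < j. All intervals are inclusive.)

Evaluate at each i in [0,8]:
  i=0: ✓ (rhs at j=1; lhs holds on [0,0])
  i=1: ✓ (rhs at j=1)
  i=2: ✓ (rhs at j=2)
  i=3: ✓ (rhs at j=4; lhs holds on [3,3])
  i=4: ✓ (rhs at j=4)
  i=5: ✓ (rhs at j=5)
  i=6: ✓ (rhs at j=6)
  i=7: ✓ (rhs at j=7)
  i=8: ✗ (no rhs in [8,10])
Positions where it holds: {0, 1, 2, 3, 4, 5, 6, 7} → 8.

8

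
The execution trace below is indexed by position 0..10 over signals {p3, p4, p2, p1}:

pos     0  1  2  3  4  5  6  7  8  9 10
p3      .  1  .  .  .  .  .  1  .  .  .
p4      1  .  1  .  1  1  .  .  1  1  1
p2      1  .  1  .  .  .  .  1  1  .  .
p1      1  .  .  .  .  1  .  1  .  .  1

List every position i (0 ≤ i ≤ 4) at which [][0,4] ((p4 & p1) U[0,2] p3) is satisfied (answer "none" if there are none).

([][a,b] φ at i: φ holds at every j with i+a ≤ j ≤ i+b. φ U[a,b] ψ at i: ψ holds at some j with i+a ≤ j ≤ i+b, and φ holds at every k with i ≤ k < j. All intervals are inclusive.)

none

Evaluate at each i in [0,4]:
  i=0: ✗ (fails at j=2)
  i=1: ✗ (fails at j=2)
  i=2: ✗ (fails at j=2)
  i=3: ✗ (fails at j=3)
  i=4: ✗ (fails at j=4)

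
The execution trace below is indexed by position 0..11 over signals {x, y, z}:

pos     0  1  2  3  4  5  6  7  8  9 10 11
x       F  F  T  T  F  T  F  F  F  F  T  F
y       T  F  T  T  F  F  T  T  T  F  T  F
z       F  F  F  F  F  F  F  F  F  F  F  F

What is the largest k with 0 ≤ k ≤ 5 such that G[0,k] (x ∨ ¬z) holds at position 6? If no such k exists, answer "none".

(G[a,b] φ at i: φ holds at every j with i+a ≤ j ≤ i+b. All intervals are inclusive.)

5

(x ∨ ¬z) must hold from j=6 onward; find where it first fails.
  j=6: holds
  j=7: holds
  j=8: holds
  j=9: holds
  j=10: holds
  j=11: holds
Holds through j=11; largest k = 5.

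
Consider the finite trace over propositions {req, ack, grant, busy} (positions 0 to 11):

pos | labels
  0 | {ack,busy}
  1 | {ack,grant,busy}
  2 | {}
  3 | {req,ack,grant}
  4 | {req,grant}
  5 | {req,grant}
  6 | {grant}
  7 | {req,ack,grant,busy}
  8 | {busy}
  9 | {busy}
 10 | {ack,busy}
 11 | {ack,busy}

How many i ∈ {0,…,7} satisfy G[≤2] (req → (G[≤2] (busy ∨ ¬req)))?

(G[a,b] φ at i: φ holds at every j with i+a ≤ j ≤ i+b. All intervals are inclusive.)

3

Evaluate at each i in [0,7]:
  i=0: ✓ (all of [0,2])
  i=1: ✗ (fails at j=3)
  i=2: ✗ (fails at j=3)
  i=3: ✗ (fails at j=3)
  i=4: ✗ (fails at j=4)
  i=5: ✗ (fails at j=5)
  i=6: ✓ (all of [6,8])
  i=7: ✓ (all of [7,9])
Positions where it holds: {0, 6, 7} → 3.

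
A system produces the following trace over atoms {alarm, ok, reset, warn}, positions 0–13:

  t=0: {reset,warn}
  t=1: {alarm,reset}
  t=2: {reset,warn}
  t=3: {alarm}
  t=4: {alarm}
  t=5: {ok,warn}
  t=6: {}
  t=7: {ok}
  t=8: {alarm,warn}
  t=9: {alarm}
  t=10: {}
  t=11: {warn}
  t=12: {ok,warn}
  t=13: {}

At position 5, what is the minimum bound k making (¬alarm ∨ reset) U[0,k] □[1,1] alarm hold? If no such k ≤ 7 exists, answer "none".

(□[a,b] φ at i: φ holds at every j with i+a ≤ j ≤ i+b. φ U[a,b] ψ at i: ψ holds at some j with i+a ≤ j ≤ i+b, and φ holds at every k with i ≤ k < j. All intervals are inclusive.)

2

Need earliest j ≥ 5 with □[1,1] alarm, and (¬alarm ∨ reset) at every k in [5,j-1].
  j=5: rhs fails.
  j=6: rhs fails.
  j=7: rhs holds; lhs holds on [5,6]. k = 2.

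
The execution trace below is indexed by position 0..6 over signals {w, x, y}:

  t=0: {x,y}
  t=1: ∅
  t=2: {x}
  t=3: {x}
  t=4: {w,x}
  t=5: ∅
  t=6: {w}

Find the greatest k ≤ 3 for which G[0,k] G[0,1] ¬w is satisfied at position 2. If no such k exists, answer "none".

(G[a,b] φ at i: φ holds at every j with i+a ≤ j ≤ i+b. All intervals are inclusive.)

0

G[0,1] ¬w must hold from j=2 onward; find where it first fails.
  j=2: holds
  j=3: fails
Holds on [2,2], so largest k = 0.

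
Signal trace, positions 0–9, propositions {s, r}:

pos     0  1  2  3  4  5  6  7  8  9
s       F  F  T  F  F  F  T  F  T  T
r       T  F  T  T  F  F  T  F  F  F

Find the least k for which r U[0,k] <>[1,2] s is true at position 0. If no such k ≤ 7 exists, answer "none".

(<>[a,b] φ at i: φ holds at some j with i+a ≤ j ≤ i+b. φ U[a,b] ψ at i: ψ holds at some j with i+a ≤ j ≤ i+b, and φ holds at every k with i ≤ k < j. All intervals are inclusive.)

0

Need earliest j ≥ 0 with <>[1,2] s, and r at every k in [0,j-1].
  j=0: rhs holds (empty prefix). k = 0.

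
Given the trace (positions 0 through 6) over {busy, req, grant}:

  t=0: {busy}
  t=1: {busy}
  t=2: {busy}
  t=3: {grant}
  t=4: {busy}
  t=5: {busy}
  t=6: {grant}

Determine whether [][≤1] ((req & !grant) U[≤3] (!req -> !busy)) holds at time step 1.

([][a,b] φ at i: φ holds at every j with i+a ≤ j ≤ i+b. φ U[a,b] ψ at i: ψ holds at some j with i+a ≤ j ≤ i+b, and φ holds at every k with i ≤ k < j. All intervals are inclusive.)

No

Check ((req & !grant) U[≤3] (!req -> !busy)) at every j in [1,2]:
  j=1: fails
  j=2: fails
Fails at j=1 → formula fails.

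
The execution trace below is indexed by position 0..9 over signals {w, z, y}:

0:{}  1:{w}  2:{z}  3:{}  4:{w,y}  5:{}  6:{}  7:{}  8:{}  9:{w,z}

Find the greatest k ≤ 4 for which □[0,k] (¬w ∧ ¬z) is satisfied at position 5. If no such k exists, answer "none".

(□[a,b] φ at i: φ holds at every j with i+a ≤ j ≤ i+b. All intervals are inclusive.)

3

(¬w ∧ ¬z) must hold from j=5 onward; find where it first fails.
  j=5: holds
  j=6: holds
  j=7: holds
  j=8: holds
  j=9: fails
Holds on [5,8], so largest k = 3.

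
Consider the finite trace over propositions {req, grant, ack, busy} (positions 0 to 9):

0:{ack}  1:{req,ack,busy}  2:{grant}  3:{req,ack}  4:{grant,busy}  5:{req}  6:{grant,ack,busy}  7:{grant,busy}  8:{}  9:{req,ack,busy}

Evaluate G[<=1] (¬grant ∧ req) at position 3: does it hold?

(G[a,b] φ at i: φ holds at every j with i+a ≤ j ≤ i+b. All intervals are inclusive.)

No

Check (¬grant ∧ req) at every j in [3,4]:
  j=3: true
  j=4: false
Fails at j=4 → formula fails.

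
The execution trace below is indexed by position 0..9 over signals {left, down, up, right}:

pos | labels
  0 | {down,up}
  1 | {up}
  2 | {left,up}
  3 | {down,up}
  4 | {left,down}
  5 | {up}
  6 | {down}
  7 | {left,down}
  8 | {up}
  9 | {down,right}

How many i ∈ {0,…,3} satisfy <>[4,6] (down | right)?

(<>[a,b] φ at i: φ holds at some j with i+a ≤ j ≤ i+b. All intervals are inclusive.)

Evaluate at each i in [0,3]:
  i=0: ✓ (witness j=4)
  i=1: ✓ (witness j=6)
  i=2: ✓ (witness j=6)
  i=3: ✓ (witness j=7)
Positions where it holds: {0, 1, 2, 3} → 4.

4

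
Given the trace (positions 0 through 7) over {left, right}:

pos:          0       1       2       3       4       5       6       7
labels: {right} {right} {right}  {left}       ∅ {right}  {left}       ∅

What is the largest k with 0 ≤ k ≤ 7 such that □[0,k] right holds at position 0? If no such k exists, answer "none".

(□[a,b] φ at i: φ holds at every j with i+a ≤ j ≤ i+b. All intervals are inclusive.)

2

right must hold from j=0 onward; find where it first fails.
  j=0: holds
  j=1: holds
  j=2: holds
  j=3: fails
Holds on [0,2], so largest k = 2.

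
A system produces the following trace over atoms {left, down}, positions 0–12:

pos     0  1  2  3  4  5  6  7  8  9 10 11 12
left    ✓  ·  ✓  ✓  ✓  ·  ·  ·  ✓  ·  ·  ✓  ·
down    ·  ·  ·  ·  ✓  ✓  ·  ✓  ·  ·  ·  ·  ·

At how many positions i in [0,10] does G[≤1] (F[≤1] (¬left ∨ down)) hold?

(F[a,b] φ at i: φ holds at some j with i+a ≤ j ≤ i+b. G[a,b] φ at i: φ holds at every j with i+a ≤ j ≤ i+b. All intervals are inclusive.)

Evaluate at each i in [0,10]:
  i=0: ✓ (all of [0,1])
  i=1: ✗ (fails at j=2)
  i=2: ✗ (fails at j=2)
  i=3: ✓ (all of [3,4])
  i=4: ✓ (all of [4,5])
  i=5: ✓ (all of [5,6])
  i=6: ✓ (all of [6,7])
  i=7: ✓ (all of [7,8])
  i=8: ✓ (all of [8,9])
  i=9: ✓ (all of [9,10])
  i=10: ✓ (all of [10,11])
Positions where it holds: {0, 3, 4, 5, 6, 7, 8, 9, 10} → 9.

9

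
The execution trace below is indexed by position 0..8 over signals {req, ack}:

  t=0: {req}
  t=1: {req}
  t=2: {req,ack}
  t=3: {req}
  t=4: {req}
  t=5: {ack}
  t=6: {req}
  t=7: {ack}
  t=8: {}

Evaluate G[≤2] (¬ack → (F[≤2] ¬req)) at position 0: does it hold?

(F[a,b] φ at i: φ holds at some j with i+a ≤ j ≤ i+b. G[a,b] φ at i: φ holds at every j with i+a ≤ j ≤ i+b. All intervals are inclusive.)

Check (¬ack → (F[≤2] ¬req)) at every j in [0,2]:
  j=0: antecedent true; consequent fails (none in [0,2]) → ✗
  j=1: antecedent true; consequent fails (none in [1,3]) → ✗
  j=2: antecedent false → ✓
Fails at j=0 → formula fails.

No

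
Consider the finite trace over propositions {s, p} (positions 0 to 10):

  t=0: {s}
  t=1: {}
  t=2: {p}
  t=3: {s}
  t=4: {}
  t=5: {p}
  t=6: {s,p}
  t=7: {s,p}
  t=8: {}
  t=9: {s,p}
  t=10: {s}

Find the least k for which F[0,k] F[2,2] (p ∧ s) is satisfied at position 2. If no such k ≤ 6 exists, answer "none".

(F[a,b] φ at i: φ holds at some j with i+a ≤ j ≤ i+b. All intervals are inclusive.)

Scan j = 2,3,… for F[2,2] (p ∧ s):
  j=2: fails
  j=3: fails
  j=4: holds
First hit at j=4, so smallest k = 4-2 = 2.

2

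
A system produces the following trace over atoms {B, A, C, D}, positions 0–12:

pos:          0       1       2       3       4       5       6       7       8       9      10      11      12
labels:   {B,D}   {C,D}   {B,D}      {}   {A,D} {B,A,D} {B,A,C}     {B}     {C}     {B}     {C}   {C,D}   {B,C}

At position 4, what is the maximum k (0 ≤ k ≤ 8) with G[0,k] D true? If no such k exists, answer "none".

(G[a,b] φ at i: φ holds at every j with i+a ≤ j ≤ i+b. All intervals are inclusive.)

1

D must hold from j=4 onward; find where it first fails.
  j=4: holds
  j=5: holds
  j=6: fails
Holds on [4,5], so largest k = 1.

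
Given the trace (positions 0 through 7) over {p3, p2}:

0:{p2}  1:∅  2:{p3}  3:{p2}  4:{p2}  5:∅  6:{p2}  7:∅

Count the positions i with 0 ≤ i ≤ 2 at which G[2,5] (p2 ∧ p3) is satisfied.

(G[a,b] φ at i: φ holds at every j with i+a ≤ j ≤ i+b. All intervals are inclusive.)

0

Evaluate at each i in [0,2]:
  i=0: ✗ (fails at j=2)
  i=1: ✗ (fails at j=3)
  i=2: ✗ (fails at j=4)
Positions where it holds: {} → 0.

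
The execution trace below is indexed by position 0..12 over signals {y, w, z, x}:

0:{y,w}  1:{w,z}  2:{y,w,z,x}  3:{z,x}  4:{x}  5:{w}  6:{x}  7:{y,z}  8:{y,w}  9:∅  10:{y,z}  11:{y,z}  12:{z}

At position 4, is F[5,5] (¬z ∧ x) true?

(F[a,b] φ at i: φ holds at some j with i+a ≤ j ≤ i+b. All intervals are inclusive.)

Check (¬z ∧ x) at each j in [9,9]:
  j=9: false
No position in the window satisfies it → formula fails.

Does not hold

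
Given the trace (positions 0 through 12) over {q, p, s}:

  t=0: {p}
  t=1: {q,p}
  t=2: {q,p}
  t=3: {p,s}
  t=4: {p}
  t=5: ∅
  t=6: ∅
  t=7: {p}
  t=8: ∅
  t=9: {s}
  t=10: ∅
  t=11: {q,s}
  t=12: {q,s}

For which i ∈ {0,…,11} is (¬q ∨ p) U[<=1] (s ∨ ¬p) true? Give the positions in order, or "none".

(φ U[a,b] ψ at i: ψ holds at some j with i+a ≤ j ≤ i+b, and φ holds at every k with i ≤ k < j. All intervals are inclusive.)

Evaluate at each i in [0,11]:
  i=0: ✗ (no rhs in [0,1])
  i=1: ✗ (no rhs in [1,2])
  i=2: ✓ (rhs at j=3; lhs holds on [2,2])
  i=3: ✓ (rhs at j=3)
  i=4: ✓ (rhs at j=5; lhs holds on [4,4])
  i=5: ✓ (rhs at j=5)
  i=6: ✓ (rhs at j=6)
  i=7: ✓ (rhs at j=8; lhs holds on [7,7])
  i=8: ✓ (rhs at j=8)
  i=9: ✓ (rhs at j=9)
  i=10: ✓ (rhs at j=10)
  i=11: ✓ (rhs at j=11)

2, 3, 4, 5, 6, 7, 8, 9, 10, 11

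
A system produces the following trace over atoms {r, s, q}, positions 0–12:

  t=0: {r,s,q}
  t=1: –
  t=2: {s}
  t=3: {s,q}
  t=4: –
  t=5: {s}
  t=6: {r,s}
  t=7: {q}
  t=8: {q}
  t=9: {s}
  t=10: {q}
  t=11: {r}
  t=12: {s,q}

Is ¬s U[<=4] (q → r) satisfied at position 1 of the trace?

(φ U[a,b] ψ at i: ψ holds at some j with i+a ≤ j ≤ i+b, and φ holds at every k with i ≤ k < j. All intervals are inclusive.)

Need some j in [1,5] with (q → r), and ¬s at every k in [1,j-1].
  j=1: (q → r) holds; no prefix to check → satisfied.

True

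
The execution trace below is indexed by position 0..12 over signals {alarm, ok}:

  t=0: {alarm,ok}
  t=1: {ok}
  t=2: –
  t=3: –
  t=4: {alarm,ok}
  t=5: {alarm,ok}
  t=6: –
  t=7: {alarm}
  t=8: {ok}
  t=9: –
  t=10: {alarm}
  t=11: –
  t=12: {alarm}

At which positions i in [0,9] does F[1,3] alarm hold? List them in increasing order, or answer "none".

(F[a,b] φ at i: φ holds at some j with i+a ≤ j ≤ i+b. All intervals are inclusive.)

1, 2, 3, 4, 5, 6, 7, 8, 9

Evaluate at each i in [0,9]:
  i=0: ✗ (none in [1,3])
  i=1: ✓ (witness j=4)
  i=2: ✓ (witness j=4)
  i=3: ✓ (witness j=4)
  i=4: ✓ (witness j=5)
  i=5: ✓ (witness j=7)
  i=6: ✓ (witness j=7)
  i=7: ✓ (witness j=10)
  i=8: ✓ (witness j=10)
  i=9: ✓ (witness j=10)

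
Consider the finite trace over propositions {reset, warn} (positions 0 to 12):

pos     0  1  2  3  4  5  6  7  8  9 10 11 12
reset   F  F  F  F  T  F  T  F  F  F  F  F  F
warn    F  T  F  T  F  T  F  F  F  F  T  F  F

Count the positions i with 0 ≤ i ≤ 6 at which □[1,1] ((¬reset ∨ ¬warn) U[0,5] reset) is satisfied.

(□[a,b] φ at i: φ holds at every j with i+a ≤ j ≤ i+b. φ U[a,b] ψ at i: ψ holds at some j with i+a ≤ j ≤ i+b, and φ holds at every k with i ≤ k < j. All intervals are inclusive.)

Evaluate at each i in [0,6]:
  i=0: ✓ (all of [1,1])
  i=1: ✓ (all of [2,2])
  i=2: ✓ (all of [3,3])
  i=3: ✓ (all of [4,4])
  i=4: ✓ (all of [5,5])
  i=5: ✓ (all of [6,6])
  i=6: ✗ (fails at j=7)
Positions where it holds: {0, 1, 2, 3, 4, 5} → 6.

6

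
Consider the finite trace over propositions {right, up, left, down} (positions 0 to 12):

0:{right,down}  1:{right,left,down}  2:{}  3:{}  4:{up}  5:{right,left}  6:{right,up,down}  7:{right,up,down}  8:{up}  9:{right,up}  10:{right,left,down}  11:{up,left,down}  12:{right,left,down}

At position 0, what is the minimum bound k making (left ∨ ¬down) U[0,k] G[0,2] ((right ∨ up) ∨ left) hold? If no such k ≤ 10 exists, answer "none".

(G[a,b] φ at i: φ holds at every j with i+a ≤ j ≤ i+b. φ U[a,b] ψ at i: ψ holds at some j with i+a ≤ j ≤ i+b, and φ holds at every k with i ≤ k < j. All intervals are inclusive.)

none

Need earliest j ≥ 0 with G[0,2] ((right ∨ up) ∨ left), and (left ∨ ¬down) at every k in [0,j-1].
  j=0: rhs fails.
  j=1: rhs fails.
  j=2: rhs fails.
  j=3: rhs fails.
  j=4: rhs holds but lhs fails at k=0.
  j=5: rhs holds but lhs fails at k=0.
  j=6: rhs holds but lhs fails at k=0.
  j=7: rhs holds but lhs fails at k=0.
  j=8: rhs holds but lhs fails at k=0.
  j=9: rhs holds but lhs fails at k=0.
  j=10: rhs holds but lhs fails at k=0.
No witness within the range → none.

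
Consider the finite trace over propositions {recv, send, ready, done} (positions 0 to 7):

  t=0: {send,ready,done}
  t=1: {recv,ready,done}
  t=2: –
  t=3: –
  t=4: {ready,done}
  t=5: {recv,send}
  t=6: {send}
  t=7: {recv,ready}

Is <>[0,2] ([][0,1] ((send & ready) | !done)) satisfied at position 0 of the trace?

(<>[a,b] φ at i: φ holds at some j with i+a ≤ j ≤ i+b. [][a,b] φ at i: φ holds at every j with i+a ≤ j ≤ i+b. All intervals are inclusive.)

Check [][0,1] ((send & ready) | !done) at each j in [0,2]:
  j=0: fails at 1
  j=1: fails at 1
  j=2: holds on [2,3]
Found at j=2 → formula holds.

Holds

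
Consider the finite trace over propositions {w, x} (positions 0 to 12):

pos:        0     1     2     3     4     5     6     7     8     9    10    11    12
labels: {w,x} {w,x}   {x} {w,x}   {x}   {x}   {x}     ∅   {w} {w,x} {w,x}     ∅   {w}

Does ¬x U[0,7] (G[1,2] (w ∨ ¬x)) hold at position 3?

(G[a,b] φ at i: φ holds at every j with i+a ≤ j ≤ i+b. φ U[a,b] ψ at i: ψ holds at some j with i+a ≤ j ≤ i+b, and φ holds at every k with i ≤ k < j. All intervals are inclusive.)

No

Need some j in [3,10] with G[1,2] (w ∨ ¬x), and ¬x at every k in [3,j-1].
  j=3: G[1,2] (w ∨ ¬x) — fails at 4.
  j=4: G[1,2] (w ∨ ¬x) — fails at 5.
  j=5: G[1,2] (w ∨ ¬x) — fails at 6.
  j=6: G[1,2] (w ∨ ¬x) holds, but ¬x fails at k=3 → not this j.
  j=7: G[1,2] (w ∨ ¬x) holds, but ¬x fails at k=3 → not this j.
  j=8: G[1,2] (w ∨ ¬x) holds, but ¬x fails at k=3 → not this j.
  j=9: G[1,2] (w ∨ ¬x) holds, but ¬x fails at k=3 → not this j.
  j=10: G[1,2] (w ∨ ¬x) holds, but ¬x fails at k=3 → not this j.
No j in the window works → until fails.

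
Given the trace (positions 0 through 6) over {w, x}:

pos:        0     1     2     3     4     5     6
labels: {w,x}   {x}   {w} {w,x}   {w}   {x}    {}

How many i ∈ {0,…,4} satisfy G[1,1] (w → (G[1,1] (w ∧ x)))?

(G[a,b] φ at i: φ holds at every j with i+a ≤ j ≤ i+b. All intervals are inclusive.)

Evaluate at each i in [0,4]:
  i=0: ✓ (all of [1,1])
  i=1: ✓ (all of [2,2])
  i=2: ✗ (fails at j=3)
  i=3: ✗ (fails at j=4)
  i=4: ✓ (all of [5,5])
Positions where it holds: {0, 1, 4} → 3.

3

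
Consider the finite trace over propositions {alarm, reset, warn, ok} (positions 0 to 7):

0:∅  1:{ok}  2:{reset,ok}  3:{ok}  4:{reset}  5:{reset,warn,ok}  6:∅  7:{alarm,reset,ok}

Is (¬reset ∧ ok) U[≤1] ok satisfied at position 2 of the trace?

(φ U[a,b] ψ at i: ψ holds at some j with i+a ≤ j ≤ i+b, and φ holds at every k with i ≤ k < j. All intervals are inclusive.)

Need some j in [2,3] with ok, and (¬reset ∧ ok) at every k in [2,j-1].
  j=2: ok holds; no prefix to check → satisfied.

Holds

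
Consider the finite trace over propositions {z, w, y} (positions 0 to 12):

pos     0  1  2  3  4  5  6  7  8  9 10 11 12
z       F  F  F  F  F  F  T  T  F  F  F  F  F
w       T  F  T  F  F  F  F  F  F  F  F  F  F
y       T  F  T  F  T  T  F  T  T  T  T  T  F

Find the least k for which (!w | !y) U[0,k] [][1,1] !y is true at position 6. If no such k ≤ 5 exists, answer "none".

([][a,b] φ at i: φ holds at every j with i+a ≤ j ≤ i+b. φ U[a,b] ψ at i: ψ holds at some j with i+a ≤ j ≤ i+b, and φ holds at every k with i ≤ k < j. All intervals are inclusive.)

Need earliest j ≥ 6 with [][1,1] !y, and (!w | !y) at every k in [6,j-1].
  j=6: rhs fails.
  j=7: rhs fails.
  j=8: rhs fails.
  j=9: rhs fails.
  j=10: rhs fails.
  j=11: rhs holds; lhs holds on [6,10]. k = 5.

5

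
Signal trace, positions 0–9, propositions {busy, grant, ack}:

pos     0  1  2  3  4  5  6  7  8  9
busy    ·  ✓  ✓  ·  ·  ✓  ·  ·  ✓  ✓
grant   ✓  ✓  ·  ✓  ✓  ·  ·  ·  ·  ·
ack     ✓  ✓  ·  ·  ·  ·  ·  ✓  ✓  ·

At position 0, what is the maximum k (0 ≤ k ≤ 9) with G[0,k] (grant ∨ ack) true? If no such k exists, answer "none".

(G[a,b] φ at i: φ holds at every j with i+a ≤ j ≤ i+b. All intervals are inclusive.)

1

(grant ∨ ack) must hold from j=0 onward; find where it first fails.
  j=0: holds
  j=1: holds
  j=2: fails
Holds on [0,1], so largest k = 1.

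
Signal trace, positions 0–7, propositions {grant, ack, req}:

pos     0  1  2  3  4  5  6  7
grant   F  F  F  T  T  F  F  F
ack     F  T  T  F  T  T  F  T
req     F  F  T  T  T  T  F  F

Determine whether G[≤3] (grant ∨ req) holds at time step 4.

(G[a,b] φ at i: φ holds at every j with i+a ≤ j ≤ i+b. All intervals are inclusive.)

Does not hold

Check (grant ∨ req) at every j in [4,7]:
  j=4: true
  j=5: true
  j=6: false
  j=7: false
Fails at j=6 → formula fails.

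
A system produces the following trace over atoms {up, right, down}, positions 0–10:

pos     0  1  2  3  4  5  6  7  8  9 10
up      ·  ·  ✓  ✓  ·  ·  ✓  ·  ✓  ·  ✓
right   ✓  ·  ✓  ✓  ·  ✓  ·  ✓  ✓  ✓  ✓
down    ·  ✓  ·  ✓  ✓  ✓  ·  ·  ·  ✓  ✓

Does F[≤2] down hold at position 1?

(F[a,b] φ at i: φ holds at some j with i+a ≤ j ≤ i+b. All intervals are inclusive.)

Holds

Check down at each j in [1,3]:
  j=1: true
  j=2: false
  j=3: true
Found at j=1 → formula holds.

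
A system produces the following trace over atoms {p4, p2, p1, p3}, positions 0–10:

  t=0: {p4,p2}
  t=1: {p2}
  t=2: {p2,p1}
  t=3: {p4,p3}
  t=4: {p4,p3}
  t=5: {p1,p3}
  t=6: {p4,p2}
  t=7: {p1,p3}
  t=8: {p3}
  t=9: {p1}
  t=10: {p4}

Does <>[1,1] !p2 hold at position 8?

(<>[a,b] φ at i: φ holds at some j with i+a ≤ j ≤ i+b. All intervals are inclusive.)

True

Check !p2 at each j in [9,9]:
  j=9: true
Found at j=9 → formula holds.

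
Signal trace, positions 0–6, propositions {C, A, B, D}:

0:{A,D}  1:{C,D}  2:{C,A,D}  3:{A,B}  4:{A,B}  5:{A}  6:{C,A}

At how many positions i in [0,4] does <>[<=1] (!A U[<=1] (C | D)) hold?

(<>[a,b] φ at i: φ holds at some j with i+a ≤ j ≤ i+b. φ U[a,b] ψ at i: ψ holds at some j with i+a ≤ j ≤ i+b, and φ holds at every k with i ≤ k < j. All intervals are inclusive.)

3

Evaluate at each i in [0,4]:
  i=0: ✓ (witness j=0)
  i=1: ✓ (witness j=1)
  i=2: ✓ (witness j=2)
  i=3: ✗ (none in [3,4])
  i=4: ✗ (none in [4,5])
Positions where it holds: {0, 1, 2} → 3.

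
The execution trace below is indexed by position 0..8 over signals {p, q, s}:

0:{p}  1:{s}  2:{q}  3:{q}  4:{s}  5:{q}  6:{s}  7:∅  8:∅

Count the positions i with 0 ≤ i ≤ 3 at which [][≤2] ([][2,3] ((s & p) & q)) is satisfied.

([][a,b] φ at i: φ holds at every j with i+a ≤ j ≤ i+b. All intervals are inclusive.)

0

Evaluate at each i in [0,3]:
  i=0: ✗ (fails at j=0)
  i=1: ✗ (fails at j=1)
  i=2: ✗ (fails at j=2)
  i=3: ✗ (fails at j=3)
Positions where it holds: {} → 0.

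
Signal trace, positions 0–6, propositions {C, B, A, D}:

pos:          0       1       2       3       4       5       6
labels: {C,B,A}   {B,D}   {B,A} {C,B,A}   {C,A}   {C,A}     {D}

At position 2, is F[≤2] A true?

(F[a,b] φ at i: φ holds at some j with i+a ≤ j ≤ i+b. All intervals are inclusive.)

Yes

Check A at each j in [2,4]:
  j=2: true
  j=3: true
  j=4: true
Found at j=2 → formula holds.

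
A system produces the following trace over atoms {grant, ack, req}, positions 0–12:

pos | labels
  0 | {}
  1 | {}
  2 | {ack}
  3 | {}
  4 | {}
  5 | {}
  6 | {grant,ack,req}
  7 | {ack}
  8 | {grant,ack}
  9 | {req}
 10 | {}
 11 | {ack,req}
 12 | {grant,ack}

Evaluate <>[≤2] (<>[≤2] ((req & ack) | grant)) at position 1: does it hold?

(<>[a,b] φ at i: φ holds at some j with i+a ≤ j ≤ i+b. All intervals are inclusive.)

Check <>[≤2] ((req & ack) | grant) at each j in [1,3]:
  j=1: fails (none in [1,3])
  j=2: fails (none in [2,4])
  j=3: fails (none in [3,5])
No position in the window satisfies it → formula fails.

No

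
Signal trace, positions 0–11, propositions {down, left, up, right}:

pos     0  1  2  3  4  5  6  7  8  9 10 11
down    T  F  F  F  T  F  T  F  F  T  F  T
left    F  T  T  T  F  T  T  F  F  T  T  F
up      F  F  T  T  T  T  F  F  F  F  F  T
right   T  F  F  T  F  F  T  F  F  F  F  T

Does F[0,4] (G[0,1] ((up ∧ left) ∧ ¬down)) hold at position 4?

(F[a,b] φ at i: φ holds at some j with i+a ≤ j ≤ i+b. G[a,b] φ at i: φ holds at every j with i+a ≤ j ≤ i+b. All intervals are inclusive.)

Check G[0,1] ((up ∧ left) ∧ ¬down) at each j in [4,8]:
  j=4: fails at 4
  j=5: fails at 6
  j=6: fails at 6
  j=7: fails at 7
  j=8: fails at 8
No position in the window satisfies it → formula fails.

False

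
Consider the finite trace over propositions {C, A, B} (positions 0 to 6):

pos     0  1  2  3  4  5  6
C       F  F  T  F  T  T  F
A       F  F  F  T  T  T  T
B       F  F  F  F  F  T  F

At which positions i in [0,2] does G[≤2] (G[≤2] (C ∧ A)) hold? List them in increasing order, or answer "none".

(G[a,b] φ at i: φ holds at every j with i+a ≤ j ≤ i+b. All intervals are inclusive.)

Evaluate at each i in [0,2]:
  i=0: ✗ (fails at j=0)
  i=1: ✗ (fails at j=1)
  i=2: ✗ (fails at j=2)

none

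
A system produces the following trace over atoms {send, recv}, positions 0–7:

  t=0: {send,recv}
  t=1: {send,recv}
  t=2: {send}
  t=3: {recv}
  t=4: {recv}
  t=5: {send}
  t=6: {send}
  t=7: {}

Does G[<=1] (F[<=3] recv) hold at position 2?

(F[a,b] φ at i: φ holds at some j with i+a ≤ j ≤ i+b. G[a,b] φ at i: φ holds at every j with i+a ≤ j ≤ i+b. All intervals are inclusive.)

Check F[<=3] recv at every j in [2,3]:
  j=2: holds (witness at 3)
  j=3: holds (witness at 3)
All positions satisfy it → formula holds.

Yes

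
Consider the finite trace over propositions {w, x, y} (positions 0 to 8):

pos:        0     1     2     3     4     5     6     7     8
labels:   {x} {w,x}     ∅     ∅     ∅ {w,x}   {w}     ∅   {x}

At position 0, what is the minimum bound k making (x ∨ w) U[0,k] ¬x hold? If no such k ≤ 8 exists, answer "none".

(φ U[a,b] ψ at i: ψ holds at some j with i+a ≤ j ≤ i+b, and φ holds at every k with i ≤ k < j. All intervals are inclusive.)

2

Need earliest j ≥ 0 with ¬x, and (x ∨ w) at every k in [0,j-1].
  j=0: rhs fails.
  j=1: rhs fails.
  j=2: rhs holds; lhs holds on [0,1]. k = 2.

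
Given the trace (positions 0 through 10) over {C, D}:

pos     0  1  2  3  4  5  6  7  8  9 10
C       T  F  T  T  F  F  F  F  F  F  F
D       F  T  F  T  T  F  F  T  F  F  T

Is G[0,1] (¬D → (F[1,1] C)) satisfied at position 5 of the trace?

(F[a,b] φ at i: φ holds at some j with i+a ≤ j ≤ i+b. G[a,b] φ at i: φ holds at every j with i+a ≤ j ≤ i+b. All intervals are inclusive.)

Check (¬D → (F[1,1] C)) at every j in [5,6]:
  j=5: antecedent true; consequent fails (none in [6,6]) → ✗
  j=6: antecedent true; consequent fails (none in [7,7]) → ✗
Fails at j=5 → formula fails.

No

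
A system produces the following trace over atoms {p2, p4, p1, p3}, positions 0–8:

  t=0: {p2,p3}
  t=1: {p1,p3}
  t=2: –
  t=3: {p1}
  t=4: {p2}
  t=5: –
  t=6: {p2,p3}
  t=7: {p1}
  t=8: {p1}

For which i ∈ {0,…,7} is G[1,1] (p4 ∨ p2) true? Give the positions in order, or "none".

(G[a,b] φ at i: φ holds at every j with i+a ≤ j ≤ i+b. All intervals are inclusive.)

Evaluate at each i in [0,7]:
  i=0: ✗ (fails at j=1)
  i=1: ✗ (fails at j=2)
  i=2: ✗ (fails at j=3)
  i=3: ✓ (all of [4,4])
  i=4: ✗ (fails at j=5)
  i=5: ✓ (all of [6,6])
  i=6: ✗ (fails at j=7)
  i=7: ✗ (fails at j=8)

3, 5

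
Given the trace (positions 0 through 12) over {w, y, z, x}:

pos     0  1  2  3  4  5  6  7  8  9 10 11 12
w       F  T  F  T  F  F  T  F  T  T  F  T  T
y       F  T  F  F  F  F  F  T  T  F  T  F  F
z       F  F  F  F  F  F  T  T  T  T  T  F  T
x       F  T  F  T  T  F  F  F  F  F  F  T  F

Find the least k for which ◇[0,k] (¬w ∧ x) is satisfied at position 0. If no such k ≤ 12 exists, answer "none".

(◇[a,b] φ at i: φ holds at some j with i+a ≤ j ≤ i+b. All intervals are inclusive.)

4

Scan j = 0,1,… for (¬w ∧ x):
  j=0: fails
  j=1: fails
  j=2: fails
  j=3: fails
  j=4: holds
First hit at j=4, so smallest k = 4-0 = 4.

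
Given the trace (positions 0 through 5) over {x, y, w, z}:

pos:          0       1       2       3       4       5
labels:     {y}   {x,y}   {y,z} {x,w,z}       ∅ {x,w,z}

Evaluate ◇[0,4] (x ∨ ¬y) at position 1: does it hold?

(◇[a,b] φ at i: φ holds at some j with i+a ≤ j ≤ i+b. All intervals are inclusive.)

Check (x ∨ ¬y) at each j in [1,5]:
  j=1: true
  j=2: false
  j=3: true
  j=4: true
  j=5: true
Found at j=1 → formula holds.

Holds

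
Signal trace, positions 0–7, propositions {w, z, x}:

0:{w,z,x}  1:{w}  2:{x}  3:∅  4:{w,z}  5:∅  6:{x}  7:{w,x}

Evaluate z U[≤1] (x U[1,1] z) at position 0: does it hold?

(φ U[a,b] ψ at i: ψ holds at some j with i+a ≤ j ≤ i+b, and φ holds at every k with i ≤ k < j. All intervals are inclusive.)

Does not hold

Need some j in [0,1] with (x U[1,1] z), and z at every k in [0,j-1].
  j=0: (x U[1,1] z) — fails.
  j=1: (x U[1,1] z) — fails.
No j in the window works → until fails.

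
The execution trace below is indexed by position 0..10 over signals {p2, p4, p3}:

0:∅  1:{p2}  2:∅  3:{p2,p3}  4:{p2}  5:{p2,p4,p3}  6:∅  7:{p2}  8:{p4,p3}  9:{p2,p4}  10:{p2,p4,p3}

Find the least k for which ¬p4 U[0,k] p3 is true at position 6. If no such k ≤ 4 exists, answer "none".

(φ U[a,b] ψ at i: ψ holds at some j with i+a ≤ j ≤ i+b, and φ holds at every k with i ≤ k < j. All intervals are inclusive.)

2

Need earliest j ≥ 6 with p3, and ¬p4 at every k in [6,j-1].
  j=6: rhs fails.
  j=7: rhs fails.
  j=8: rhs holds; lhs holds on [6,7]. k = 2.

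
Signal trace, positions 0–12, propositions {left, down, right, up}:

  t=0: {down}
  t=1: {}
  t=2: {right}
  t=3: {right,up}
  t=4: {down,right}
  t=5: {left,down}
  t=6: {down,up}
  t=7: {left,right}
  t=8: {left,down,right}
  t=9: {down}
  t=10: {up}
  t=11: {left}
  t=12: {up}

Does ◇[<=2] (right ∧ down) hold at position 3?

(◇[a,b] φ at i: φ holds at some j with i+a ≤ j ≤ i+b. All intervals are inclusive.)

Holds

Check (right ∧ down) at each j in [3,5]:
  j=3: false
  j=4: true
  j=5: false
Found at j=4 → formula holds.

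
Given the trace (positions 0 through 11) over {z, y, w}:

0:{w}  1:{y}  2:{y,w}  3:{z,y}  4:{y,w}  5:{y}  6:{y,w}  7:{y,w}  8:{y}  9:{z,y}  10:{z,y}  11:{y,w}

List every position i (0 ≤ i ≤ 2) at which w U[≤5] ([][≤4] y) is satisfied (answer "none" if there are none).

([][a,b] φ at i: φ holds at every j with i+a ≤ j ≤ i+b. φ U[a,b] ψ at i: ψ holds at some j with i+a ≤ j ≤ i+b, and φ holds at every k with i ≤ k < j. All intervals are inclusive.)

0, 1, 2

Evaluate at each i in [0,2]:
  i=0: ✓ (rhs at j=1; lhs holds on [0,0])
  i=1: ✓ (rhs at j=1)
  i=2: ✓ (rhs at j=2)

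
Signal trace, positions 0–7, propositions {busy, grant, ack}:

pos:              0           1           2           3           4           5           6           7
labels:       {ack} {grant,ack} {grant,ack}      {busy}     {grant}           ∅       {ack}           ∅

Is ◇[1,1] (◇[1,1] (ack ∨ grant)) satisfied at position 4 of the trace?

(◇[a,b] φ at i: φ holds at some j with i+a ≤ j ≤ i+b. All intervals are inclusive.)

Check ◇[1,1] (ack ∨ grant) at each j in [5,5]:
  j=5: holds (witness at 6)
Found at j=5 → formula holds.

Holds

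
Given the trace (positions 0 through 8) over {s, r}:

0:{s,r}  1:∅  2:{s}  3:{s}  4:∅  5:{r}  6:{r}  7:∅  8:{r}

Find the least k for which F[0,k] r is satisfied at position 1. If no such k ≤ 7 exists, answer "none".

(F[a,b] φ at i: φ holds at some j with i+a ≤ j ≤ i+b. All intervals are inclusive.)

4

Scan j = 1,2,… for r:
  j=1: fails
  j=2: fails
  j=3: fails
  j=4: fails
  j=5: holds
First hit at j=5, so smallest k = 5-1 = 4.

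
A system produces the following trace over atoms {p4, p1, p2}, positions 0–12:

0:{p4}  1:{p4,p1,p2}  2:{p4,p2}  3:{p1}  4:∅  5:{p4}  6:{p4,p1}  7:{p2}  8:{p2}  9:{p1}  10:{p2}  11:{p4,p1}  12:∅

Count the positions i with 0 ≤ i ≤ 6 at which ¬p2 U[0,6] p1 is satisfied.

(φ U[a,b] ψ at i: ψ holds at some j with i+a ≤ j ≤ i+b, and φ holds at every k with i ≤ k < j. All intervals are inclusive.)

6

Evaluate at each i in [0,6]:
  i=0: ✓ (rhs at j=1; lhs holds on [0,0])
  i=1: ✓ (rhs at j=1)
  i=2: ✗ (lhs fails at k=2 before rhs at j=3)
  i=3: ✓ (rhs at j=3)
  i=4: ✓ (rhs at j=6; lhs holds on [4,5])
  i=5: ✓ (rhs at j=6; lhs holds on [5,5])
  i=6: ✓ (rhs at j=6)
Positions where it holds: {0, 1, 3, 4, 5, 6} → 6.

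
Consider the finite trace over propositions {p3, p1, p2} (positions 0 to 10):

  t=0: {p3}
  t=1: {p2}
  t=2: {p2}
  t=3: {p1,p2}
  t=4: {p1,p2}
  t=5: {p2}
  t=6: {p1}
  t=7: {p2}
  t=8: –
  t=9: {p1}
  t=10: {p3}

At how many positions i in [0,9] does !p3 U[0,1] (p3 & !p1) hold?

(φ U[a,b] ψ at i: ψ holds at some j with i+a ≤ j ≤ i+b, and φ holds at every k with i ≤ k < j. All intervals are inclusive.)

2

Evaluate at each i in [0,9]:
  i=0: ✓ (rhs at j=0)
  i=1: ✗ (no rhs in [1,2])
  i=2: ✗ (no rhs in [2,3])
  i=3: ✗ (no rhs in [3,4])
  i=4: ✗ (no rhs in [4,5])
  i=5: ✗ (no rhs in [5,6])
  i=6: ✗ (no rhs in [6,7])
  i=7: ✗ (no rhs in [7,8])
  i=8: ✗ (no rhs in [8,9])
  i=9: ✓ (rhs at j=10; lhs holds on [9,9])
Positions where it holds: {0, 9} → 2.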